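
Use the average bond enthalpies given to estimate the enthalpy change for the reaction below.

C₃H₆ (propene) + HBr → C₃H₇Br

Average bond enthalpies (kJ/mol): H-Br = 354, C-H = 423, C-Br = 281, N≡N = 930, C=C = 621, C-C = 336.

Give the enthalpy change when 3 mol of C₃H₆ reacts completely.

ΔH = −195 kJ

Bonds broken (reactants):
  C-C: 1 × 336 = 336
  C-H: 6 × 423 = 2538
  C=C: 1 × 621 = 621
  H-Br: 1 × 354 = 354
  Σ(broken) = 3849 kJ
Bonds formed (products):
  C-Br: 1 × 281 = 281
  C-C: 2 × 336 = 672
  C-H: 7 × 423 = 2961
  Σ(formed) = 3914 kJ
ΔH = Σ(broken) − Σ(formed) = 3849 − 3914 = −65 kJ
For 3× the reaction as written: 3 × (−65) = −195 kJ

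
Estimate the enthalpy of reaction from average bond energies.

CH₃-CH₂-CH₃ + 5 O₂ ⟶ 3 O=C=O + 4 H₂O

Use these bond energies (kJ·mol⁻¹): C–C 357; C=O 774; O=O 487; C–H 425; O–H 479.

Bonds broken (reactants):
  C–C: 2 × 357 = 714
  C–H: 8 × 425 = 3400
  O=O: 5 × 487 = 2435
  Σ(broken) = 6549 kJ
Bonds formed (products):
  C=O: 6 × 774 = 4644
  O–H: 8 × 479 = 3832
  Σ(formed) = 8476 kJ
ΔH = Σ(broken) − Σ(formed) = 6549 − 8476 = −1927 kJ

ΔH ≈ −1927 kJ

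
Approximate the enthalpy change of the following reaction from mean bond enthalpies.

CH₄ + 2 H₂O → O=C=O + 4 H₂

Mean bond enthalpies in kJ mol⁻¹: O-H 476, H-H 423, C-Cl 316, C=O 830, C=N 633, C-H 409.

ΔH ≈ +188 kJ

Bonds broken (reactants):
  C-H: 4 × 409 = 1636
  O-H: 4 × 476 = 1904
  Σ(broken) = 3540 kJ
Bonds formed (products):
  C=O: 2 × 830 = 1660
  H-H: 4 × 423 = 1692
  Σ(formed) = 3352 kJ
ΔH = Σ(broken) − Σ(formed) = 3540 − 3352 = +188 kJ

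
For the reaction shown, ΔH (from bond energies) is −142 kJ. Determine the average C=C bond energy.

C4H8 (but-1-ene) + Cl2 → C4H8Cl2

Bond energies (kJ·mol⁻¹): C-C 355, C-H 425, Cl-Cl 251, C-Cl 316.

D(C=C) ≈ 594 kJ/mol

Let D be the C=C bond energy.
Σ(broken) = 2×355 + 8×425 + 1×D + 1×251 = 4361 + D
Σ(formed) = 3×355 + 2×316 + 8×425 = 5097
ΔH = Σ(broken) − Σ(formed) = (4361 + D) − (5097) = −736 + D
Setting this equal to −142 kJ gives D = 594 kJ/mol.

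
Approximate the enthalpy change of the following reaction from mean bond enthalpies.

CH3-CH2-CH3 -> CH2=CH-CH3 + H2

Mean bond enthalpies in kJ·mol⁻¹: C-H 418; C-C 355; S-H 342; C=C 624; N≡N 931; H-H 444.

ΔH ≈ +123 kJ

Bonds broken (reactants):
  C-C: 2 × 355 = 710
  C-H: 8 × 418 = 3344
  Σ(broken) = 4054 kJ
Bonds formed (products):
  C-C: 1 × 355 = 355
  C-H: 6 × 418 = 2508
  C=C: 1 × 624 = 624
  H-H: 1 × 444 = 444
  Σ(formed) = 3931 kJ
ΔH = Σ(broken) − Σ(formed) = 4054 − 3931 = +123 kJ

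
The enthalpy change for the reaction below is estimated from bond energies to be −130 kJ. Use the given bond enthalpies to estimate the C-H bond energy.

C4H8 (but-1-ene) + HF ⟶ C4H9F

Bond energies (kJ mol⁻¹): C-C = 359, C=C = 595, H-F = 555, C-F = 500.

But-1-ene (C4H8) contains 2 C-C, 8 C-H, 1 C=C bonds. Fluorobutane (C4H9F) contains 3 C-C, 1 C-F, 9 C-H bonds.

Let D be the C-H bond energy.
Σ(broken) = 2×359 + 8×D + 1×595 + 1×555 = 1868 + 8D
Σ(formed) = 3×359 + 1×500 + 9×D = 1577 + 9D
ΔH = Σ(broken) − Σ(formed) = (1868 + 8D) − (1577 + 9D) = +291 − D
Setting this equal to −130 kJ gives D = 421 kJ/mol.

D(C-H) ≈ 421 kJ/mol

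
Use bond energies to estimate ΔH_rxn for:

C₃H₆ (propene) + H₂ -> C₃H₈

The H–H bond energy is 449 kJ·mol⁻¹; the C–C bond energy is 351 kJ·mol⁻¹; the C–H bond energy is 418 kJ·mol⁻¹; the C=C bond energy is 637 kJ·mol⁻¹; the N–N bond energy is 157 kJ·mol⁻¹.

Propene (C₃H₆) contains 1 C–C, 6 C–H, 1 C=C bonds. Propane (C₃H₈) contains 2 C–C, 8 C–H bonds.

Bonds broken (reactants):
  C–C: 1 × 351 = 351
  C–H: 6 × 418 = 2508
  C=C: 1 × 637 = 637
  H–H: 1 × 449 = 449
  Σ(broken) = 3945 kJ
Bonds formed (products):
  C–C: 2 × 351 = 702
  C–H: 8 × 418 = 3344
  Σ(formed) = 4046 kJ
ΔH = Σ(broken) − Σ(formed) = 3945 − 4046 = −101 kJ

ΔH ≈ −101 kJ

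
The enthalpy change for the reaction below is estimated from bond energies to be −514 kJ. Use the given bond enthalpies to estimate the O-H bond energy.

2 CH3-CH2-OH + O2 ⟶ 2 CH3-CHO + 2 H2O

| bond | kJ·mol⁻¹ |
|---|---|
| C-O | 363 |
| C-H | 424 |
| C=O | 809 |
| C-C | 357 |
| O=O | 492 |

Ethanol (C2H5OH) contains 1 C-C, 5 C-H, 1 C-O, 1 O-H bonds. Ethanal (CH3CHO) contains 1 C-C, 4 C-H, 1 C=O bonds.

D(O-H) ≈ 481 kJ/mol

Let D be the O-H bond energy.
Σ(broken) = 2×357 + 10×424 + 2×363 + 2×D + 1×492 = 6172 + 2D
Σ(formed) = 2×357 + 8×424 + 2×809 + 4×D = 5724 + 4D
ΔH = Σ(broken) − Σ(formed) = (6172 + 2D) − (5724 + 4D) = +448 − 2D
Setting this equal to −514 kJ gives 2D = 962, so D = 481 kJ/mol.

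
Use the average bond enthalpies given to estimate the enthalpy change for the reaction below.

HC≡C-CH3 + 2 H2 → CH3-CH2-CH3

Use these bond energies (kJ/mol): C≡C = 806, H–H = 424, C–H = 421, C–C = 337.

Bonds broken (reactants):
  C≡C: 1 × 806 = 806
  C–C: 1 × 337 = 337
  C–H: 4 × 421 = 1684
  H–H: 2 × 424 = 848
  Σ(broken) = 3675 kJ
Bonds formed (products):
  C–C: 2 × 337 = 674
  C–H: 8 × 421 = 3368
  Σ(formed) = 4042 kJ
ΔH = Σ(broken) − Σ(formed) = 3675 − 4042 = −367 kJ

ΔH ≈ −367 kJ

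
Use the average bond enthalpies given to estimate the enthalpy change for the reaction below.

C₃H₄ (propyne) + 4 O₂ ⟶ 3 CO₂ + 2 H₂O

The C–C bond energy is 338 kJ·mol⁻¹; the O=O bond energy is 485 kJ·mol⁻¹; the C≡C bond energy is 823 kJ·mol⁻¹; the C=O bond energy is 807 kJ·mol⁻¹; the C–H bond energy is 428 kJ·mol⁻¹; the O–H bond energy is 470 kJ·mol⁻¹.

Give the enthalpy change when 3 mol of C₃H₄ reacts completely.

ΔH = −5727 kJ

Bonds broken (reactants):
  C≡C: 1 × 823 = 823
  C–C: 1 × 338 = 338
  C–H: 4 × 428 = 1712
  O=O: 4 × 485 = 1940
  Σ(broken) = 4813 kJ
Bonds formed (products):
  C=O: 6 × 807 = 4842
  O–H: 4 × 470 = 1880
  Σ(formed) = 6722 kJ
ΔH = Σ(broken) − Σ(formed) = 4813 − 6722 = −1909 kJ
For 3× the reaction as written: 3 × (−1909) = −5727 kJ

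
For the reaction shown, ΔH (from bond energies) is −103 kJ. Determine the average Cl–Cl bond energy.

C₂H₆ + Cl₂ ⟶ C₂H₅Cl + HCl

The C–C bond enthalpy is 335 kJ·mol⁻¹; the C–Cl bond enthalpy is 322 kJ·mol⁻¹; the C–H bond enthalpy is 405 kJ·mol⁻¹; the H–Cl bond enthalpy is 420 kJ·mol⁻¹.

D(Cl–Cl) ≈ 234 kJ/mol

Let D be the Cl–Cl bond energy.
Σ(broken) = 1×335 + 6×405 + 1×D = 2765 + D
Σ(formed) = 1×335 + 1×322 + 5×405 + 1×420 = 3102
ΔH = Σ(broken) − Σ(formed) = (2765 + D) − (3102) = −337 + D
Setting this equal to −103 kJ gives D = 234 kJ/mol.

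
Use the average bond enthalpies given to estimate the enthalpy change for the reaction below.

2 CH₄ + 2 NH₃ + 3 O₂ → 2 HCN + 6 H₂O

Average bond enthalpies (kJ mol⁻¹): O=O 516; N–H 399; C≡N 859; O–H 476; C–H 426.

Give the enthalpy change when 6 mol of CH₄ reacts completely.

Bonds broken (reactants):
  C–H: 8 × 426 = 3408
  N–H: 6 × 399 = 2394
  O=O: 3 × 516 = 1548
  Σ(broken) = 7350 kJ
Bonds formed (products):
  C≡N: 2 × 859 = 1718
  C–H: 2 × 426 = 852
  O–H: 12 × 476 = 5712
  Σ(formed) = 8282 kJ
ΔH = Σ(broken) − Σ(formed) = 7350 − 8282 = −932 kJ
For 3× the reaction as written: 3 × (−932) = −2796 kJ

ΔH = −2796 kJ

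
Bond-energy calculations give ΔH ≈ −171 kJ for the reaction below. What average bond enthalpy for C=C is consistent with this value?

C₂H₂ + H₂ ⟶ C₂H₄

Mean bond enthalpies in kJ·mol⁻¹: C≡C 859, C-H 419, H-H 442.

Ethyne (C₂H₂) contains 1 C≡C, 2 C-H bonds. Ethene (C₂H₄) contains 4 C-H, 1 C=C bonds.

Let D be the C=C bond energy.
Σ(broken) = 1×859 + 2×419 + 1×442 = 2139
Σ(formed) = 4×419 + 1×D = 1676 + D
ΔH = Σ(broken) − Σ(formed) = (2139) − (1676 + D) = +463 − D
Setting this equal to −171 kJ gives D = 634 kJ/mol.

D(C=C) ≈ 634 kJ/mol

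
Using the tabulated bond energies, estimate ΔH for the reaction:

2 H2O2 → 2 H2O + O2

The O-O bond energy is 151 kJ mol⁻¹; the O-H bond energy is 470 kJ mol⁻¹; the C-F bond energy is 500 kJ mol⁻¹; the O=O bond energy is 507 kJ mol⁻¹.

ΔH ≈ −205 kJ

Bonds broken (reactants):
  O-H: 4 × 470 = 1880
  O-O: 2 × 151 = 302
  Σ(broken) = 2182 kJ
Bonds formed (products):
  O-H: 4 × 470 = 1880
  O=O: 1 × 507 = 507
  Σ(formed) = 2387 kJ
ΔH = Σ(broken) − Σ(formed) = 2182 − 2387 = −205 kJ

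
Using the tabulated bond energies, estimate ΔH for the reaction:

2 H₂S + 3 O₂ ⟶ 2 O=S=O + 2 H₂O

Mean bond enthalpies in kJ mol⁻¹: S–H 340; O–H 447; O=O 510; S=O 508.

Bonds broken (reactants):
  O=O: 3 × 510 = 1530
  S–H: 4 × 340 = 1360
  Σ(broken) = 2890 kJ
Bonds formed (products):
  O–H: 4 × 447 = 1788
  S=O: 4 × 508 = 2032
  Σ(formed) = 3820 kJ
ΔH = Σ(broken) − Σ(formed) = 2890 − 3820 = −930 kJ

ΔH ≈ −930 kJ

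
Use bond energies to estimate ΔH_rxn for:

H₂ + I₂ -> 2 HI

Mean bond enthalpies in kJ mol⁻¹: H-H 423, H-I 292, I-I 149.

Bonds broken (reactants):
  H-H: 1 × 423 = 423
  I-I: 1 × 149 = 149
  Σ(broken) = 572 kJ
Bonds formed (products):
  H-I: 2 × 292 = 584
  Σ(formed) = 584 kJ
ΔH = Σ(broken) − Σ(formed) = 572 − 584 = −12 kJ

ΔH ≈ −12 kJ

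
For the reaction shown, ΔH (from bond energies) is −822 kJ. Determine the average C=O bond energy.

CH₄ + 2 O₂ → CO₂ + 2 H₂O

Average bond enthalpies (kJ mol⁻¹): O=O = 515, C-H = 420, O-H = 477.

Let D be the C=O bond energy.
Σ(broken) = 4×420 + 2×515 = 2710
Σ(formed) = 2×D + 4×477 = 1908 + 2D
ΔH = Σ(broken) − Σ(formed) = (2710) − (1908 + 2D) = +802 − 2D
Setting this equal to −822 kJ gives 2D = 1624, so D = 812 kJ/mol.

D(C=O) ≈ 812 kJ/mol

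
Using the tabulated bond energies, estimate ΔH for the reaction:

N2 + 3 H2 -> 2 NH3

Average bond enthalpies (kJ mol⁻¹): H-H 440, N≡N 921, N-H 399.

ΔH ≈ −153 kJ

Bonds broken (reactants):
  H-H: 3 × 440 = 1320
  N≡N: 1 × 921 = 921
  Σ(broken) = 2241 kJ
Bonds formed (products):
  N-H: 6 × 399 = 2394
  Σ(formed) = 2394 kJ
ΔH = Σ(broken) − Σ(formed) = 2241 − 2394 = −153 kJ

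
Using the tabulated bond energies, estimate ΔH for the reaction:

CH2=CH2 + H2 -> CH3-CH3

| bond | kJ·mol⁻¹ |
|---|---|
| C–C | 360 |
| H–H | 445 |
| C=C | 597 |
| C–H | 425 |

Bonds broken (reactants):
  C–H: 4 × 425 = 1700
  C=C: 1 × 597 = 597
  H–H: 1 × 445 = 445
  Σ(broken) = 2742 kJ
Bonds formed (products):
  C–C: 1 × 360 = 360
  C–H: 6 × 425 = 2550
  Σ(formed) = 2910 kJ
ΔH = Σ(broken) − Σ(formed) = 2742 − 2910 = −168 kJ

ΔH ≈ −168 kJ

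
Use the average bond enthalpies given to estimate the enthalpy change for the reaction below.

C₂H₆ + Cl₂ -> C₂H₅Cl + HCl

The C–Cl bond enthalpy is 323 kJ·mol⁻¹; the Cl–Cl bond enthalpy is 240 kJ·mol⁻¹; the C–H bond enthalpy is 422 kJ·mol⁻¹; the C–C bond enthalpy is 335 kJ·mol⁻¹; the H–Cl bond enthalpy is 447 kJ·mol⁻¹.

ΔH ≈ −108 kJ

Bonds broken (reactants):
  C–C: 1 × 335 = 335
  C–H: 6 × 422 = 2532
  Cl–Cl: 1 × 240 = 240
  Σ(broken) = 3107 kJ
Bonds formed (products):
  C–C: 1 × 335 = 335
  C–Cl: 1 × 323 = 323
  C–H: 5 × 422 = 2110
  H–Cl: 1 × 447 = 447
  Σ(formed) = 3215 kJ
ΔH = Σ(broken) − Σ(formed) = 3107 − 3215 = −108 kJ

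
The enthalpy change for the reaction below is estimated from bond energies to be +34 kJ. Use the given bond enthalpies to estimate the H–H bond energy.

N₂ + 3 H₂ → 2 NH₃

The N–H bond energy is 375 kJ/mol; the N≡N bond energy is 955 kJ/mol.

Let D be the H–H bond energy.
Σ(broken) = 3×D + 1×955 = 955 + 3D
Σ(formed) = 6×375 = 2250
ΔH = Σ(broken) − Σ(formed) = (955 + 3D) − (2250) = −1295 + 3D
Setting this equal to +34 kJ gives 3D = 1329, so D = 443 kJ/mol.

D(H–H) ≈ 443 kJ/mol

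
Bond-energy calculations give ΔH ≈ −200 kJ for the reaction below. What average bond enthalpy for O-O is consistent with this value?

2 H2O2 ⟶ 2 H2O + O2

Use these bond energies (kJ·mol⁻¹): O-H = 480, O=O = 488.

D(O-O) ≈ 144 kJ/mol

Let D be the O-O bond energy.
Σ(broken) = 4×480 + 2×D = 1920 + 2D
Σ(formed) = 4×480 + 1×488 = 2408
ΔH = Σ(broken) − Σ(formed) = (1920 + 2D) − (2408) = −488 + 2D
Setting this equal to −200 kJ gives 2D = 288, so D = 144 kJ/mol.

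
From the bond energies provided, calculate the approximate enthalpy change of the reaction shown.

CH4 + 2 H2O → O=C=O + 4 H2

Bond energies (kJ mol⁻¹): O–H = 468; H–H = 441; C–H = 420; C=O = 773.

Bonds broken (reactants):
  C–H: 4 × 420 = 1680
  O–H: 4 × 468 = 1872
  Σ(broken) = 3552 kJ
Bonds formed (products):
  C=O: 2 × 773 = 1546
  H–H: 4 × 441 = 1764
  Σ(formed) = 3310 kJ
ΔH = Σ(broken) − Σ(formed) = 3552 − 3310 = +242 kJ

ΔH ≈ +242 kJ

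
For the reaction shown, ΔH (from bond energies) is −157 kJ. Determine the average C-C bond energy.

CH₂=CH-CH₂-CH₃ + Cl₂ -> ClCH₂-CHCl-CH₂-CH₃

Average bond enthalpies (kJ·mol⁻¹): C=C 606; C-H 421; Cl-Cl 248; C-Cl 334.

D(C-C) ≈ 343 kJ/mol

Let D be the C-C bond energy.
Σ(broken) = 2×D + 8×421 + 1×606 + 1×248 = 4222 + 2D
Σ(formed) = 3×D + 2×334 + 8×421 = 4036 + 3D
ΔH = Σ(broken) − Σ(formed) = (4222 + 2D) − (4036 + 3D) = +186 − D
Setting this equal to −157 kJ gives D = 343 kJ/mol.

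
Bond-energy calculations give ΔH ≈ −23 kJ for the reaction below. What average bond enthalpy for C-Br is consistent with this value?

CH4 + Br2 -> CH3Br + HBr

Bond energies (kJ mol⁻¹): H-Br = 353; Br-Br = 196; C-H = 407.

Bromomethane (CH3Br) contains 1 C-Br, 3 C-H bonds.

D(C-Br) ≈ 273 kJ/mol

Let D be the C-Br bond energy.
Σ(broken) = 1×196 + 4×407 = 1824
Σ(formed) = 1×D + 3×407 + 1×353 = 1574 + D
ΔH = Σ(broken) − Σ(formed) = (1824) − (1574 + D) = +250 − D
Setting this equal to −23 kJ gives D = 273 kJ/mol.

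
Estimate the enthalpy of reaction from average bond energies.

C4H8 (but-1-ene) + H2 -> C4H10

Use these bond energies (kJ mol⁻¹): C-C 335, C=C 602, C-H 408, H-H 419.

Bonds broken (reactants):
  C-C: 2 × 335 = 670
  C-H: 8 × 408 = 3264
  C=C: 1 × 602 = 602
  H-H: 1 × 419 = 419
  Σ(broken) = 4955 kJ
Bonds formed (products):
  C-C: 3 × 335 = 1005
  C-H: 10 × 408 = 4080
  Σ(formed) = 5085 kJ
ΔH = Σ(broken) − Σ(formed) = 4955 − 5085 = −130 kJ

ΔH ≈ −130 kJ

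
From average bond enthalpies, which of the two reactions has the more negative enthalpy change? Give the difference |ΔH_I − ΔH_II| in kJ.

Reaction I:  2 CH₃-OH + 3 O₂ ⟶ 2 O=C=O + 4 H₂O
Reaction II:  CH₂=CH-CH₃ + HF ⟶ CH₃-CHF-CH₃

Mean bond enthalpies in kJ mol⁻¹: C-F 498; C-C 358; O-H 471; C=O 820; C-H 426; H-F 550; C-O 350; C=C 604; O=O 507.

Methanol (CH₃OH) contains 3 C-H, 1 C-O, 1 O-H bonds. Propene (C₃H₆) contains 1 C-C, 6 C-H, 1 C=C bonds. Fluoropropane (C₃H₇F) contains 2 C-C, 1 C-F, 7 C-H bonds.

Reaction I, by 1201 kJ

Reaction I:
  Bonds broken (reactants):
    C-H: 6 × 426 = 2556
    C-O: 2 × 350 = 700
    O-H: 2 × 471 = 942
    O=O: 3 × 507 = 1521
    Σ(broken) = 5719 kJ
  Bonds formed (products):
    C=O: 4 × 820 = 3280
    O-H: 8 × 471 = 3768
    Σ(formed) = 7048 kJ
  ΔH_I = 5719 − 7048 = −1329 kJ
Reaction II:
  Bonds broken (reactants):
    C-C: 1 × 358 = 358
    C-H: 6 × 426 = 2556
    C=C: 1 × 604 = 604
    H-F: 1 × 550 = 550
    Σ(broken) = 4068 kJ
  Bonds formed (products):
    C-C: 2 × 358 = 716
    C-F: 1 × 498 = 498
    C-H: 7 × 426 = 2982
    Σ(formed) = 4196 kJ
  ΔH_II = 4068 − 4196 = −128 kJ
ΔH_I − ΔH_II = −1201 kJ, so reaction I has the more negative ΔH; |ΔH_I − ΔH_II| = 1201 kJ.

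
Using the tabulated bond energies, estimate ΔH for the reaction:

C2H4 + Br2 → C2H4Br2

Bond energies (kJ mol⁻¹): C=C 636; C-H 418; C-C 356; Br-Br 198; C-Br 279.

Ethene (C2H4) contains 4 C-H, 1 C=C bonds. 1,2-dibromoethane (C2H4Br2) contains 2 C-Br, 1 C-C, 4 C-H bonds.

Bonds broken (reactants):
  Br-Br: 1 × 198 = 198
  C-H: 4 × 418 = 1672
  C=C: 1 × 636 = 636
  Σ(broken) = 2506 kJ
Bonds formed (products):
  C-Br: 2 × 279 = 558
  C-C: 1 × 356 = 356
  C-H: 4 × 418 = 1672
  Σ(formed) = 2586 kJ
ΔH = Σ(broken) − Σ(formed) = 2506 − 2586 = −80 kJ

ΔH ≈ −80 kJ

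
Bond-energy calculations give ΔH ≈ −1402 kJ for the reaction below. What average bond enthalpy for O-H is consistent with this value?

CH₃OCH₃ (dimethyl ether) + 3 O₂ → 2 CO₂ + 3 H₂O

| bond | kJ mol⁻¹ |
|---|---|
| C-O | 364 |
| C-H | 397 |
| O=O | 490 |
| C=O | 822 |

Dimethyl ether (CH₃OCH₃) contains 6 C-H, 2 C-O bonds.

Let D be the O-H bond energy.
Σ(broken) = 6×397 + 2×364 + 3×490 = 4580
Σ(formed) = 4×822 + 6×D = 3288 + 6D
ΔH = Σ(broken) − Σ(formed) = (4580) − (3288 + 6D) = +1292 − 6D
Setting this equal to −1402 kJ gives 6D = 2694, so D = 449 kJ/mol.

D(O-H) ≈ 449 kJ/mol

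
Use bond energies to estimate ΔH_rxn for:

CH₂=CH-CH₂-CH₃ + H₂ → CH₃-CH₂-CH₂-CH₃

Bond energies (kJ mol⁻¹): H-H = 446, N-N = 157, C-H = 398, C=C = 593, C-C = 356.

Bonds broken (reactants):
  C-C: 2 × 356 = 712
  C-H: 8 × 398 = 3184
  C=C: 1 × 593 = 593
  H-H: 1 × 446 = 446
  Σ(broken) = 4935 kJ
Bonds formed (products):
  C-C: 3 × 356 = 1068
  C-H: 10 × 398 = 3980
  Σ(formed) = 5048 kJ
ΔH = Σ(broken) − Σ(formed) = 4935 − 5048 = −113 kJ

ΔH ≈ −113 kJ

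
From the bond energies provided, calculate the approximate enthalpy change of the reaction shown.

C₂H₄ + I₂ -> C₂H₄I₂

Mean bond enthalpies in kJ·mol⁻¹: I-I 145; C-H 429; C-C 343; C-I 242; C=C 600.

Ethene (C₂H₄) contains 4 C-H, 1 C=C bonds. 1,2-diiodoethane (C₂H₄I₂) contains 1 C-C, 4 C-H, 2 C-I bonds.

Bonds broken (reactants):
  C-H: 4 × 429 = 1716
  C=C: 1 × 600 = 600
  I-I: 1 × 145 = 145
  Σ(broken) = 2461 kJ
Bonds formed (products):
  C-C: 1 × 343 = 343
  C-H: 4 × 429 = 1716
  C-I: 2 × 242 = 484
  Σ(formed) = 2543 kJ
ΔH = Σ(broken) − Σ(formed) = 2461 − 2543 = −82 kJ

ΔH ≈ −82 kJ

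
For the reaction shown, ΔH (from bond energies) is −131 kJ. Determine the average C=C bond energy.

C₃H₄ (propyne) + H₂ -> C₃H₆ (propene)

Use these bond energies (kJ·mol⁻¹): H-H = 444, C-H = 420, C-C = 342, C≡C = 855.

D(C=C) ≈ 590 kJ/mol

Let D be the C=C bond energy.
Σ(broken) = 1×855 + 1×342 + 4×420 + 1×444 = 3321
Σ(formed) = 1×342 + 6×420 + 1×D = 2862 + D
ΔH = Σ(broken) − Σ(formed) = (3321) − (2862 + D) = +459 − D
Setting this equal to −131 kJ gives D = 590 kJ/mol.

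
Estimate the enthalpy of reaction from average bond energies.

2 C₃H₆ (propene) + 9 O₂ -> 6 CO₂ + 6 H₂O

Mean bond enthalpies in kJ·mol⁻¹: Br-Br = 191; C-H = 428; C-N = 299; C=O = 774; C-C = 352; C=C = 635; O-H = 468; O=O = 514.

ΔH ≈ −3168 kJ

Bonds broken (reactants):
  C-C: 2 × 352 = 704
  C-H: 12 × 428 = 5136
  C=C: 2 × 635 = 1270
  O=O: 9 × 514 = 4626
  Σ(broken) = 11736 kJ
Bonds formed (products):
  C=O: 12 × 774 = 9288
  O-H: 12 × 468 = 5616
  Σ(formed) = 14904 kJ
ΔH = Σ(broken) − Σ(formed) = 11736 − 14904 = −3168 kJ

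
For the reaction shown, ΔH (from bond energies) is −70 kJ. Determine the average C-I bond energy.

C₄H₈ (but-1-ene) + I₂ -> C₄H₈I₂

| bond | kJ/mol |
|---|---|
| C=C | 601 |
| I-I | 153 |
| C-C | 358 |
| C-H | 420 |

D(C-I) ≈ 233 kJ/mol

Let D be the C-I bond energy.
Σ(broken) = 2×358 + 8×420 + 1×601 + 1×153 = 4830
Σ(formed) = 3×358 + 8×420 + 2×D = 4434 + 2D
ΔH = Σ(broken) − Σ(formed) = (4830) − (4434 + 2D) = +396 − 2D
Setting this equal to −70 kJ gives 2D = 466, so D = 233 kJ/mol.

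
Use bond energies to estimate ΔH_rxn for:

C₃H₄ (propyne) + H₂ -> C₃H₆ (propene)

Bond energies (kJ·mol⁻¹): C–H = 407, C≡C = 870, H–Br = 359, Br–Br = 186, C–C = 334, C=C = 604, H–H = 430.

ΔH ≈ −118 kJ

Bonds broken (reactants):
  C≡C: 1 × 870 = 870
  C–C: 1 × 334 = 334
  C–H: 4 × 407 = 1628
  H–H: 1 × 430 = 430
  Σ(broken) = 3262 kJ
Bonds formed (products):
  C–C: 1 × 334 = 334
  C–H: 6 × 407 = 2442
  C=C: 1 × 604 = 604
  Σ(formed) = 3380 kJ
ΔH = Σ(broken) − Σ(formed) = 3262 − 3380 = −118 kJ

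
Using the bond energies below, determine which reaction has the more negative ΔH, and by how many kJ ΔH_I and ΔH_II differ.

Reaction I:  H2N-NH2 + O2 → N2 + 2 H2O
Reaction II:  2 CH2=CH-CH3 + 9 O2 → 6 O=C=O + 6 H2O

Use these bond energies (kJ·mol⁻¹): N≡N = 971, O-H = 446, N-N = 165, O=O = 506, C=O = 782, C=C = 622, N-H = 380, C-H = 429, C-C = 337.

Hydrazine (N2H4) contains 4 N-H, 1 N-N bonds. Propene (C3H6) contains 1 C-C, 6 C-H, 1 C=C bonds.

Reaction II, by 2552 kJ

Reaction I:
  Bonds broken (reactants):
    N-H: 4 × 380 = 1520
    N-N: 1 × 165 = 165
    O=O: 1 × 506 = 506
    Σ(broken) = 2191 kJ
  Bonds formed (products):
    N≡N: 1 × 971 = 971
    O-H: 4 × 446 = 1784
    Σ(formed) = 2755 kJ
  ΔH_I = 2191 − 2755 = −564 kJ
Reaction II:
  Bonds broken (reactants):
    C-C: 2 × 337 = 674
    C-H: 12 × 429 = 5148
    C=C: 2 × 622 = 1244
    O=O: 9 × 506 = 4554
    Σ(broken) = 11620 kJ
  Bonds formed (products):
    C=O: 12 × 782 = 9384
    O-H: 12 × 446 = 5352
    Σ(formed) = 14736 kJ
  ΔH_II = 11620 − 14736 = −3116 kJ
ΔH_I − ΔH_II = +2552 kJ, so reaction II has the more negative ΔH; |ΔH_I − ΔH_II| = 2552 kJ.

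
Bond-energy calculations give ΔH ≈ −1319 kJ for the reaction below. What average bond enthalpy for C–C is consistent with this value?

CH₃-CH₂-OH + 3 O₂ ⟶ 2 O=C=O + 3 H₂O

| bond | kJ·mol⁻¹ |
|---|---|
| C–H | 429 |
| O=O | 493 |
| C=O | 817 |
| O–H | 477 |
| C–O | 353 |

Let D be the C–C bond energy.
Σ(broken) = 1×D + 5×429 + 1×353 + 1×477 + 3×493 = 4454 + D
Σ(formed) = 4×817 + 6×477 = 6130
ΔH = Σ(broken) − Σ(formed) = (4454 + D) − (6130) = −1676 + D
Setting this equal to −1319 kJ gives D = 357 kJ/mol.

D(C–C) ≈ 357 kJ/mol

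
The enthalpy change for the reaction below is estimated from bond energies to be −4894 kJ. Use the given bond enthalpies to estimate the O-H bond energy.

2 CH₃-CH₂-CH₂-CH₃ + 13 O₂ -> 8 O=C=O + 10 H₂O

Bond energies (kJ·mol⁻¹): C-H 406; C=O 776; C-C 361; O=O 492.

D(O-H) ≈ 458 kJ/mol

Let D be the O-H bond energy.
Σ(broken) = 6×361 + 20×406 + 13×492 = 16682
Σ(formed) = 16×776 + 20×D = 12416 + 20D
ΔH = Σ(broken) − Σ(formed) = (16682) − (12416 + 20D) = +4266 − 20D
Setting this equal to −4894 kJ gives 20D = 9160, so D = 458 kJ/mol.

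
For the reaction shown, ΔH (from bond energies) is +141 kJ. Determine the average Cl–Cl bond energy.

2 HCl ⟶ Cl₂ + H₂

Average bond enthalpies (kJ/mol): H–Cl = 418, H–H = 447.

Let D be the Cl–Cl bond energy.
Σ(broken) = 2×418 = 836
Σ(formed) = 1×D + 1×447 = 447 + D
ΔH = Σ(broken) − Σ(formed) = (836) − (447 + D) = +389 − D
Setting this equal to +141 kJ gives D = 248 kJ/mol.

D(Cl–Cl) ≈ 248 kJ/mol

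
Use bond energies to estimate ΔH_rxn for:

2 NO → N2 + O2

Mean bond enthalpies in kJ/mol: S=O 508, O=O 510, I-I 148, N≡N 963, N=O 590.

ΔH ≈ −293 kJ

Bonds broken (reactants):
  N=O: 2 × 590 = 1180
  Σ(broken) = 1180 kJ
Bonds formed (products):
  N≡N: 1 × 963 = 963
  O=O: 1 × 510 = 510
  Σ(formed) = 1473 kJ
ΔH = Σ(broken) − Σ(formed) = 1180 − 1473 = −293 kJ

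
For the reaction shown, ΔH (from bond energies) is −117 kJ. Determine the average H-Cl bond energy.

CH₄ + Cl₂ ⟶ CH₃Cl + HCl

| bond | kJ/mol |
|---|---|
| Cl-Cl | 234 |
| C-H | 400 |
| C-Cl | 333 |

D(H-Cl) ≈ 418 kJ/mol

Let D be the H-Cl bond energy.
Σ(broken) = 4×400 + 1×234 = 1834
Σ(formed) = 1×333 + 3×400 + 1×D = 1533 + D
ΔH = Σ(broken) − Σ(formed) = (1834) − (1533 + D) = +301 − D
Setting this equal to −117 kJ gives D = 418 kJ/mol.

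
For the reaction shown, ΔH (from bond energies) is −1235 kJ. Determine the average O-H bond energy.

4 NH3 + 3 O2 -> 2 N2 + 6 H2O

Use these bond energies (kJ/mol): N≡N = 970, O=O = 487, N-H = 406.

Let D be the O-H bond energy.
Σ(broken) = 12×406 + 3×487 = 6333
Σ(formed) = 2×970 + 12×D = 1940 + 12D
ΔH = Σ(broken) − Σ(formed) = (6333) − (1940 + 12D) = +4393 − 12D
Setting this equal to −1235 kJ gives 12D = 5628, so D = 469 kJ/mol.

D(O-H) ≈ 469 kJ/mol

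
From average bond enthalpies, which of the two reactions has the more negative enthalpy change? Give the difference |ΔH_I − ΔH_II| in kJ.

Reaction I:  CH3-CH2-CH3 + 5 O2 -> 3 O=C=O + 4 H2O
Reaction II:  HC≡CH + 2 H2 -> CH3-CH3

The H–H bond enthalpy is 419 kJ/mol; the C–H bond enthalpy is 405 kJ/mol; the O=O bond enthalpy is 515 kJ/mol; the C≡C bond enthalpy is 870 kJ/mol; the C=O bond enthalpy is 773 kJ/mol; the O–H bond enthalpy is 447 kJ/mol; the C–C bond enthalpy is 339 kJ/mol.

Reaction I:
  Bonds broken (reactants):
    C–C: 2 × 339 = 678
    C–H: 8 × 405 = 3240
    O=O: 5 × 515 = 2575
    Σ(broken) = 6493 kJ
  Bonds formed (products):
    C=O: 6 × 773 = 4638
    O–H: 8 × 447 = 3576
    Σ(formed) = 8214 kJ
  ΔH_I = 6493 − 8214 = −1721 kJ
Reaction II:
  Bonds broken (reactants):
    C≡C: 1 × 870 = 870
    C–H: 2 × 405 = 810
    H–H: 2 × 419 = 838
    Σ(broken) = 2518 kJ
  Bonds formed (products):
    C–C: 1 × 339 = 339
    C–H: 6 × 405 = 2430
    Σ(formed) = 2769 kJ
  ΔH_II = 2518 − 2769 = −251 kJ
ΔH_I − ΔH_II = −1470 kJ, so reaction I has the more negative ΔH; |ΔH_I − ΔH_II| = 1470 kJ.

Reaction I, by 1470 kJ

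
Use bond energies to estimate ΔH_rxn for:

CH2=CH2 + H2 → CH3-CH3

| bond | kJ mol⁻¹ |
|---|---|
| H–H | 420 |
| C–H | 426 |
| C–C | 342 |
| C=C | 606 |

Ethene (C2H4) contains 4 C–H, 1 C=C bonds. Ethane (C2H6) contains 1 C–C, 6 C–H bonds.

ΔH ≈ −168 kJ

Bonds broken (reactants):
  C–H: 4 × 426 = 1704
  C=C: 1 × 606 = 606
  H–H: 1 × 420 = 420
  Σ(broken) = 2730 kJ
Bonds formed (products):
  C–C: 1 × 342 = 342
  C–H: 6 × 426 = 2556
  Σ(formed) = 2898 kJ
ΔH = Σ(broken) − Σ(formed) = 2730 − 2898 = −168 kJ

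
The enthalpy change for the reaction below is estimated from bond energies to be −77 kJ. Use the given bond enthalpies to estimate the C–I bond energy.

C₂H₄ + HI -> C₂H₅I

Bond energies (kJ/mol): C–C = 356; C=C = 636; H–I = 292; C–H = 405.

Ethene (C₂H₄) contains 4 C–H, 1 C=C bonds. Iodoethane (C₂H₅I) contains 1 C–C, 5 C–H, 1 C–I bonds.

D(C–I) ≈ 244 kJ/mol

Let D be the C–I bond energy.
Σ(broken) = 4×405 + 1×636 + 1×292 = 2548
Σ(formed) = 1×356 + 5×405 + 1×D = 2381 + D
ΔH = Σ(broken) − Σ(formed) = (2548) − (2381 + D) = +167 − D
Setting this equal to −77 kJ gives D = 244 kJ/mol.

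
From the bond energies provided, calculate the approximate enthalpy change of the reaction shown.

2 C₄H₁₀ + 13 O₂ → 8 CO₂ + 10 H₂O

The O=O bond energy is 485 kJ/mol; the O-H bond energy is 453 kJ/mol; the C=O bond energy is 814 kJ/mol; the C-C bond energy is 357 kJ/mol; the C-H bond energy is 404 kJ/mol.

Bonds broken (reactants):
  C-C: 6 × 357 = 2142
  C-H: 20 × 404 = 8080
  O=O: 13 × 485 = 6305
  Σ(broken) = 16527 kJ
Bonds formed (products):
  C=O: 16 × 814 = 13024
  O-H: 20 × 453 = 9060
  Σ(formed) = 22084 kJ
ΔH = Σ(broken) − Σ(formed) = 16527 − 22084 = −5557 kJ

ΔH ≈ −5557 kJ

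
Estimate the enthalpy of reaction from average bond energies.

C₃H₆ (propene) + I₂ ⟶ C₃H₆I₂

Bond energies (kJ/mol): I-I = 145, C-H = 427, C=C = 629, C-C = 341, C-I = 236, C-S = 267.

Bonds broken (reactants):
  C-C: 1 × 341 = 341
  C-H: 6 × 427 = 2562
  C=C: 1 × 629 = 629
  I-I: 1 × 145 = 145
  Σ(broken) = 3677 kJ
Bonds formed (products):
  C-C: 2 × 341 = 682
  C-H: 6 × 427 = 2562
  C-I: 2 × 236 = 472
  Σ(formed) = 3716 kJ
ΔH = Σ(broken) − Σ(formed) = 3677 − 3716 = −39 kJ

ΔH ≈ −39 kJ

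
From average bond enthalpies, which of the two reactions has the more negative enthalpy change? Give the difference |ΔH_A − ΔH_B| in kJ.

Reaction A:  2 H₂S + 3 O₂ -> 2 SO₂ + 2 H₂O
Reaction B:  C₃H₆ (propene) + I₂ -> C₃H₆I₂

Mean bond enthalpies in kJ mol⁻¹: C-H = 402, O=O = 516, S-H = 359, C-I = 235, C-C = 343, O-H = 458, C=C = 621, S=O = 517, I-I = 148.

Reaction A:
  Bonds broken (reactants):
    O=O: 3 × 516 = 1548
    S-H: 4 × 359 = 1436
    Σ(broken) = 2984 kJ
  Bonds formed (products):
    O-H: 4 × 458 = 1832
    S=O: 4 × 517 = 2068
    Σ(formed) = 3900 kJ
  ΔH_A = 2984 − 3900 = −916 kJ
Reaction B:
  Bonds broken (reactants):
    C-C: 1 × 343 = 343
    C-H: 6 × 402 = 2412
    C=C: 1 × 621 = 621
    I-I: 1 × 148 = 148
    Σ(broken) = 3524 kJ
  Bonds formed (products):
    C-C: 2 × 343 = 686
    C-H: 6 × 402 = 2412
    C-I: 2 × 235 = 470
    Σ(formed) = 3568 kJ
  ΔH_B = 3524 − 3568 = −44 kJ
ΔH_A − ΔH_B = −872 kJ, so reaction A has the more negative ΔH; |ΔH_A − ΔH_B| = 872 kJ.

Reaction A, by 872 kJ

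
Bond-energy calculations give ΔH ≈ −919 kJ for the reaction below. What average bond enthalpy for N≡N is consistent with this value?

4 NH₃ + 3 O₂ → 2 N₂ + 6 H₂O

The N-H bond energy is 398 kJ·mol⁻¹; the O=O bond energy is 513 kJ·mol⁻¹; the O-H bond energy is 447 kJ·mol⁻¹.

Let D be the N≡N bond energy.
Σ(broken) = 12×398 + 3×513 = 6315
Σ(formed) = 2×D + 12×447 = 5364 + 2D
ΔH = Σ(broken) − Σ(formed) = (6315) − (5364 + 2D) = +951 − 2D
Setting this equal to −919 kJ gives 2D = 1870, so D = 935 kJ/mol.

D(N≡N) ≈ 935 kJ/mol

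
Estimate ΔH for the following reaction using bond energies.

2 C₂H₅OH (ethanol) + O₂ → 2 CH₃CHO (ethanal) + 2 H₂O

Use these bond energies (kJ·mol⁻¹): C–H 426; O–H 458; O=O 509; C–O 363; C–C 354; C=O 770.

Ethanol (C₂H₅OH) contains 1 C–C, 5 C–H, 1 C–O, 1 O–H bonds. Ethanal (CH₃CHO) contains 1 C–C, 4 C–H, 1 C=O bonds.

ΔH ≈ −369 kJ

Bonds broken (reactants):
  C–C: 2 × 354 = 708
  C–H: 10 × 426 = 4260
  C–O: 2 × 363 = 726
  O–H: 2 × 458 = 916
  O=O: 1 × 509 = 509
  Σ(broken) = 7119 kJ
Bonds formed (products):
  C–C: 2 × 354 = 708
  C–H: 8 × 426 = 3408
  C=O: 2 × 770 = 1540
  O–H: 4 × 458 = 1832
  Σ(formed) = 7488 kJ
ΔH = Σ(broken) − Σ(formed) = 7119 − 7488 = −369 kJ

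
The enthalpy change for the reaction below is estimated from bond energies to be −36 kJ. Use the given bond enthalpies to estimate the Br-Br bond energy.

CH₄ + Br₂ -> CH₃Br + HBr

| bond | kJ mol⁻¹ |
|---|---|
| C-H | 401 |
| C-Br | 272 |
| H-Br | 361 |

Let D be the Br-Br bond energy.
Σ(broken) = 1×D + 4×401 = 1604 + D
Σ(formed) = 1×272 + 3×401 + 1×361 = 1836
ΔH = Σ(broken) − Σ(formed) = (1604 + D) − (1836) = −232 + D
Setting this equal to −36 kJ gives D = 196 kJ/mol.

D(Br-Br) ≈ 196 kJ/mol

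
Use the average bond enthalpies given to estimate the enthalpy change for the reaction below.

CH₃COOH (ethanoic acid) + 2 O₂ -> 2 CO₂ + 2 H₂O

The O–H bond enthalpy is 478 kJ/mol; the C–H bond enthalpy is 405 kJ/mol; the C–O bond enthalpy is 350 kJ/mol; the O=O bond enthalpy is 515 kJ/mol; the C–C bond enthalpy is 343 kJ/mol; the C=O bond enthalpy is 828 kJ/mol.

Bonds broken (reactants):
  C–C: 1 × 343 = 343
  C–H: 3 × 405 = 1215
  C–O: 1 × 350 = 350
  C=O: 1 × 828 = 828
  O–H: 1 × 478 = 478
  O=O: 2 × 515 = 1030
  Σ(broken) = 4244 kJ
Bonds formed (products):
  C=O: 4 × 828 = 3312
  O–H: 4 × 478 = 1912
  Σ(formed) = 5224 kJ
ΔH = Σ(broken) − Σ(formed) = 4244 − 5224 = −980 kJ

ΔH ≈ −980 kJ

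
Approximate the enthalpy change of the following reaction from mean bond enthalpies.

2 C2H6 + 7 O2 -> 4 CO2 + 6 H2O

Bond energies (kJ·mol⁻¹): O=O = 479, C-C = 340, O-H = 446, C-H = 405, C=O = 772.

ΔH ≈ −2635 kJ

Bonds broken (reactants):
  C-C: 2 × 340 = 680
  C-H: 12 × 405 = 4860
  O=O: 7 × 479 = 3353
  Σ(broken) = 8893 kJ
Bonds formed (products):
  C=O: 8 × 772 = 6176
  O-H: 12 × 446 = 5352
  Σ(formed) = 11528 kJ
ΔH = Σ(broken) − Σ(formed) = 8893 − 11528 = −2635 kJ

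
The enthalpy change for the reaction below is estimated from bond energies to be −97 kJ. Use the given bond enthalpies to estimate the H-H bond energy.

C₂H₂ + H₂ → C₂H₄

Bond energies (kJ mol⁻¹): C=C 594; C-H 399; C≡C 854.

Let D be the H-H bond energy.
Σ(broken) = 1×854 + 2×399 + 1×D = 1652 + D
Σ(formed) = 4×399 + 1×594 = 2190
ΔH = Σ(broken) − Σ(formed) = (1652 + D) − (2190) = −538 + D
Setting this equal to −97 kJ gives D = 441 kJ/mol.

D(H-H) ≈ 441 kJ/mol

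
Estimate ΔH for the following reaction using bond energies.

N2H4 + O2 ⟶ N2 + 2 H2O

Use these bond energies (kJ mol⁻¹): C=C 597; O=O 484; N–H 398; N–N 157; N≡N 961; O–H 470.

Bonds broken (reactants):
  N–H: 4 × 398 = 1592
  N–N: 1 × 157 = 157
  O=O: 1 × 484 = 484
  Σ(broken) = 2233 kJ
Bonds formed (products):
  N≡N: 1 × 961 = 961
  O–H: 4 × 470 = 1880
  Σ(formed) = 2841 kJ
ΔH = Σ(broken) − Σ(formed) = 2233 − 2841 = −608 kJ

ΔH ≈ −608 kJ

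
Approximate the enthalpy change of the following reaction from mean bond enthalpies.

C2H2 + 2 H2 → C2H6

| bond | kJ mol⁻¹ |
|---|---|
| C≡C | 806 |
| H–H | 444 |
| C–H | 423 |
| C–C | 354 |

ΔH ≈ −352 kJ

Bonds broken (reactants):
  C≡C: 1 × 806 = 806
  C–H: 2 × 423 = 846
  H–H: 2 × 444 = 888
  Σ(broken) = 2540 kJ
Bonds formed (products):
  C–C: 1 × 354 = 354
  C–H: 6 × 423 = 2538
  Σ(formed) = 2892 kJ
ΔH = Σ(broken) − Σ(formed) = 2540 − 2892 = −352 kJ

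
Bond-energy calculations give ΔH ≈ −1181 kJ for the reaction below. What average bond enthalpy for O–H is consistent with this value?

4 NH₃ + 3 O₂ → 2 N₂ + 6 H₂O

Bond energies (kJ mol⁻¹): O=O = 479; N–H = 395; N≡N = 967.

Let D be the O–H bond energy.
Σ(broken) = 12×395 + 3×479 = 6177
Σ(formed) = 2×967 + 12×D = 1934 + 12D
ΔH = Σ(broken) − Σ(formed) = (6177) − (1934 + 12D) = +4243 − 12D
Setting this equal to −1181 kJ gives 12D = 5424, so D = 452 kJ/mol.

D(O–H) ≈ 452 kJ/mol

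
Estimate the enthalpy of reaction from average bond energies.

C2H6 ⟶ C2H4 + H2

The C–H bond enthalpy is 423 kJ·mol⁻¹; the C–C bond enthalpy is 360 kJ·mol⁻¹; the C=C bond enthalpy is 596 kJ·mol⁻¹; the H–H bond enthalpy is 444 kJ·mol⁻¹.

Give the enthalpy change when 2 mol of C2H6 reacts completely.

Bonds broken (reactants):
  C–C: 1 × 360 = 360
  C–H: 6 × 423 = 2538
  Σ(broken) = 2898 kJ
Bonds formed (products):
  C–H: 4 × 423 = 1692
  C=C: 1 × 596 = 596
  H–H: 1 × 444 = 444
  Σ(formed) = 2732 kJ
ΔH = Σ(broken) − Σ(formed) = 2898 − 2732 = +166 kJ
For 2× the reaction as written: 2 × (+166) = +332 kJ

ΔH = +332 kJ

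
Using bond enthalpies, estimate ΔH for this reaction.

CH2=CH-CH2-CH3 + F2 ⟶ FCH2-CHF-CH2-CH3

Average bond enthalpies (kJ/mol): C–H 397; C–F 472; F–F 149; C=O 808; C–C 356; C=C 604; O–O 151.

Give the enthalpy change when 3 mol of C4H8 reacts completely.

ΔH = −1641 kJ

Bonds broken (reactants):
  C–C: 2 × 356 = 712
  C–H: 8 × 397 = 3176
  C=C: 1 × 604 = 604
  F–F: 1 × 149 = 149
  Σ(broken) = 4641 kJ
Bonds formed (products):
  C–C: 3 × 356 = 1068
  C–F: 2 × 472 = 944
  C–H: 8 × 397 = 3176
  Σ(formed) = 5188 kJ
ΔH = Σ(broken) − Σ(formed) = 4641 − 5188 = −547 kJ
For 3× the reaction as written: 3 × (−547) = −1641 kJ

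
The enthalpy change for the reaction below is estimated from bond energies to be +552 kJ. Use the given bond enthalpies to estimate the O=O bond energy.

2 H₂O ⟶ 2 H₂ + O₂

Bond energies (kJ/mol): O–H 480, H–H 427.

D(O=O) ≈ 514 kJ/mol

Let D be the O=O bond energy.
Σ(broken) = 4×480 = 1920
Σ(formed) = 2×427 + 1×D = 854 + D
ΔH = Σ(broken) − Σ(formed) = (1920) − (854 + D) = +1066 − D
Setting this equal to +552 kJ gives D = 514 kJ/mol.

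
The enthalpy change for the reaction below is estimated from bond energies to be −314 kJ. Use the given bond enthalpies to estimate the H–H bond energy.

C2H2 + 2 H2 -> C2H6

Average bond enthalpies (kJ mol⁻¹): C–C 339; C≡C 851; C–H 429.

D(H–H) ≈ 445 kJ/mol

Let D be the H–H bond energy.
Σ(broken) = 1×851 + 2×429 + 2×D = 1709 + 2D
Σ(formed) = 1×339 + 6×429 = 2913
ΔH = Σ(broken) − Σ(formed) = (1709 + 2D) − (2913) = −1204 + 2D
Setting this equal to −314 kJ gives 2D = 890, so D = 445 kJ/mol.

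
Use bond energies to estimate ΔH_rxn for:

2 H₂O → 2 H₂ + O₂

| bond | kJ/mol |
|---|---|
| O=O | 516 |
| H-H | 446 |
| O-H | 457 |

Bonds broken (reactants):
  O-H: 4 × 457 = 1828
  Σ(broken) = 1828 kJ
Bonds formed (products):
  H-H: 2 × 446 = 892
  O=O: 1 × 516 = 516
  Σ(formed) = 1408 kJ
ΔH = Σ(broken) − Σ(formed) = 1828 − 1408 = +420 kJ

ΔH ≈ +420 kJ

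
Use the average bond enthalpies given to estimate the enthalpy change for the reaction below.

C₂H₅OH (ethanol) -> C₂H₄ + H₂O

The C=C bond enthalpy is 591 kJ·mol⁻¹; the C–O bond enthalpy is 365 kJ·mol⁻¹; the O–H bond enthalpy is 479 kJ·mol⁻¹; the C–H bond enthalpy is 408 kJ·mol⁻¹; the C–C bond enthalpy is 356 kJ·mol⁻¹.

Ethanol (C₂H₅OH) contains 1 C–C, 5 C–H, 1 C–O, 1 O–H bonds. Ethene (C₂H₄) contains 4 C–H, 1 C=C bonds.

Bonds broken (reactants):
  C–C: 1 × 356 = 356
  C–H: 5 × 408 = 2040
  C–O: 1 × 365 = 365
  O–H: 1 × 479 = 479
  Σ(broken) = 3240 kJ
Bonds formed (products):
  C–H: 4 × 408 = 1632
  C=C: 1 × 591 = 591
  O–H: 2 × 479 = 958
  Σ(formed) = 3181 kJ
ΔH = Σ(broken) − Σ(formed) = 3240 − 3181 = +59 kJ

ΔH ≈ +59 kJ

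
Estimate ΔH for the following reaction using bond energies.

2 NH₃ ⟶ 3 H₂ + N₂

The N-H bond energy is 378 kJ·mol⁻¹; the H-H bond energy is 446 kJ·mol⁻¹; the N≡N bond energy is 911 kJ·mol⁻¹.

ΔH ≈ +19 kJ

Bonds broken (reactants):
  N-H: 6 × 378 = 2268
  Σ(broken) = 2268 kJ
Bonds formed (products):
  H-H: 3 × 446 = 1338
  N≡N: 1 × 911 = 911
  Σ(formed) = 2249 kJ
ΔH = Σ(broken) − Σ(formed) = 2268 − 2249 = +19 kJ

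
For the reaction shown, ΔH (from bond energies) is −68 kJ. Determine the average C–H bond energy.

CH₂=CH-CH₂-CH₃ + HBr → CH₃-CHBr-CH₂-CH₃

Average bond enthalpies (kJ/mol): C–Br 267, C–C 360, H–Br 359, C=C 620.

D(C–H) ≈ 420 kJ/mol

Let D be the C–H bond energy.
Σ(broken) = 2×360 + 8×D + 1×620 + 1×359 = 1699 + 8D
Σ(formed) = 1×267 + 3×360 + 9×D = 1347 + 9D
ΔH = Σ(broken) − Σ(formed) = (1699 + 8D) − (1347 + 9D) = +352 − D
Setting this equal to −68 kJ gives D = 420 kJ/mol.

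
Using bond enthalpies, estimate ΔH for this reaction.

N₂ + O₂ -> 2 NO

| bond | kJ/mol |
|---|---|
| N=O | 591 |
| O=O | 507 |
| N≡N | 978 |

ΔH ≈ +303 kJ

Bonds broken (reactants):
  N≡N: 1 × 978 = 978
  O=O: 1 × 507 = 507
  Σ(broken) = 1485 kJ
Bonds formed (products):
  N=O: 2 × 591 = 1182
  Σ(formed) = 1182 kJ
ΔH = Σ(broken) − Σ(formed) = 1485 − 1182 = +303 kJ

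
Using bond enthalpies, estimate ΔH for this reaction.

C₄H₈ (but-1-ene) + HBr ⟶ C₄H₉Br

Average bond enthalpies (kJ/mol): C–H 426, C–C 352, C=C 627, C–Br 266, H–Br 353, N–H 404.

ΔH ≈ −64 kJ

Bonds broken (reactants):
  C–C: 2 × 352 = 704
  C–H: 8 × 426 = 3408
  C=C: 1 × 627 = 627
  H–Br: 1 × 353 = 353
  Σ(broken) = 5092 kJ
Bonds formed (products):
  C–Br: 1 × 266 = 266
  C–C: 3 × 352 = 1056
  C–H: 9 × 426 = 3834
  Σ(formed) = 5156 kJ
ΔH = Σ(broken) − Σ(formed) = 5092 − 5156 = −64 kJ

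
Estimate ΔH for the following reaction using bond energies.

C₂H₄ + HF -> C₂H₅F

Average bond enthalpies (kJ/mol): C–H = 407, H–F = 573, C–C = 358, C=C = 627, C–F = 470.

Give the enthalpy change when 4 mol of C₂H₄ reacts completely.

ΔH = −140 kJ

Bonds broken (reactants):
  C–H: 4 × 407 = 1628
  C=C: 1 × 627 = 627
  H–F: 1 × 573 = 573
  Σ(broken) = 2828 kJ
Bonds formed (products):
  C–C: 1 × 358 = 358
  C–F: 1 × 470 = 470
  C–H: 5 × 407 = 2035
  Σ(formed) = 2863 kJ
ΔH = Σ(broken) − Σ(formed) = 2828 − 2863 = −35 kJ
For 4× the reaction as written: 4 × (−35) = −140 kJ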